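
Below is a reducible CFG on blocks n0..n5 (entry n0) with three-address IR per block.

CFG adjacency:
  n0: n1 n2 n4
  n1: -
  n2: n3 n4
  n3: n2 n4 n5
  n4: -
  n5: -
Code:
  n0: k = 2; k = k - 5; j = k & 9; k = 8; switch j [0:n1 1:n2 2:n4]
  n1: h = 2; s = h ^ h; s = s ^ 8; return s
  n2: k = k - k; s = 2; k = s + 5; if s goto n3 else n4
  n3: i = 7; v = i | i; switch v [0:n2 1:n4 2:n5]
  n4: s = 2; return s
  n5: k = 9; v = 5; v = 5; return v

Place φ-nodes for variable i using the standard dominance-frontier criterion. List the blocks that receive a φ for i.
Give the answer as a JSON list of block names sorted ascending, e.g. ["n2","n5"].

idom tree: n1←n0 n2←n0 n3←n2 n4←n0 n5←n3
Dom at joins:
  n2: preds {n0,n3}: {n0} ∩ {n0,n2,n3} = {n0}; idom=n0
  n4: preds {n0,n2,n3}: {n0} ∩ {n0,n2} ∩ {n0,n2,n3} = {n0}; idom=n0

DF walk-up:
  join n2 pred n0: · stop@n0
  join n2 pred n3: n3→n2 stop@n0
  join n4 pred n0: · stop@n0
  join n4 pred n2: n2 stop@n0
  join n4 pred n3: n3→n2 stop@n0
  n0: DF=∅
  n1: DF=∅
  n2: DF={n2,n4}
  n3: DF={n2,n4}
  n4: DF=∅
  n5: DF=∅

φ for i: defs {n3}
  DF⁺ = {n2,n4}

Answer: ["n2", "n4"]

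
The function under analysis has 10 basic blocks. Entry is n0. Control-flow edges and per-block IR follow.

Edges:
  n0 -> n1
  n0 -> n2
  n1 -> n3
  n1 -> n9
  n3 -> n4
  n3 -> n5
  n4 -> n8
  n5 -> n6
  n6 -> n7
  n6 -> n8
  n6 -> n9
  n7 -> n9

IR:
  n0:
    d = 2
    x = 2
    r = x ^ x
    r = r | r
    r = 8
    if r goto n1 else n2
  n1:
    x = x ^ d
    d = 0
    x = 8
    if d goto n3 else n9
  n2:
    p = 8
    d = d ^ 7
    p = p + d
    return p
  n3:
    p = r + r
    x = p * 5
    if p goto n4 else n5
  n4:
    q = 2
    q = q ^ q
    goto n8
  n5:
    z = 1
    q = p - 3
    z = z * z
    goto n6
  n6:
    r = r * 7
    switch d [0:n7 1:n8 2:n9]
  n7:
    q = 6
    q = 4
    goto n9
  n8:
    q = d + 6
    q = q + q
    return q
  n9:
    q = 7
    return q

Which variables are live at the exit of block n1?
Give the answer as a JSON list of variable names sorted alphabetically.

Answer: ["d", "r"]

Derivation:
Block summaries:
  n0: {d,r,x} / ∅
  n1: {d,x} / {d,x}
  n2: {d,p} / {d}
  n3: {p,x} / {r}
  n4: {q} / ∅
  n5: {q,z} / {p}
  n6: {r} / {d,r}
  n7: {q} / ∅
  n8: {q} / {d}
  n9: {q} / ∅

Live sets:
  n0 li=∅ lo={d,r,x}
  n1 li={d,r,x} lo={d,r}
  n2 li={d} lo=∅
  n3 li={d,r} lo={d,p,r}
  n4 li={d} lo={d}
  n5 li={d,p,r} lo={d,r}
  n6 li={d,r} lo={d}
  n7 li=∅ lo=∅
  n8 li={d} lo=∅
  n9 li=∅ lo=∅

live-out(n1) = ["d", "r"]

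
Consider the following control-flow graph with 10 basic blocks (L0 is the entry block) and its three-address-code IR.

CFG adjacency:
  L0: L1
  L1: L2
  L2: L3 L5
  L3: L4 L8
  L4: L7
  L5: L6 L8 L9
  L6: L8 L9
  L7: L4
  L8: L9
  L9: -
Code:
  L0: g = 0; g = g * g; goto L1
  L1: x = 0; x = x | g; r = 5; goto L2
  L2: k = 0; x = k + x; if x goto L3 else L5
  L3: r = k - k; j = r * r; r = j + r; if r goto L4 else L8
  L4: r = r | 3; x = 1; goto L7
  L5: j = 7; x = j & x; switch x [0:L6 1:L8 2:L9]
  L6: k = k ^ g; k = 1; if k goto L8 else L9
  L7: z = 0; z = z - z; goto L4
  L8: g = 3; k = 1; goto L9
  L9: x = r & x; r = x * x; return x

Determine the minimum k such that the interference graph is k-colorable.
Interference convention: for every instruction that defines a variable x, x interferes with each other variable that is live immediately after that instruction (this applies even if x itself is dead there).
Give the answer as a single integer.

Answer: 5

Derivation:
Per-block:
  L0 def {g} use ∅
  L1 def {r,x} use {g}
  L2 def {k,x} use {x}
  L3 def {j,r} use {k}
  L4 def {r,x} use {r}
  L5 def {j,x} use {x}
  L6 def {k} use {g,k}
  L7 def {z} use ∅
  L8 def {g,k} use ∅
  L9 def {r,x} use {r,x}

Liveness:
  L0: in=∅ out={g}
  L1: in={g} out={g,r,x}
  L2: in={g,r,x} out={g,k,r,x}
  L3: in={k,x} out={r,x}
  L4: in={r} out={r}
  L5: in={g,k,r,x} out={g,k,r,x}
  L6: in={g,k,r,x} out={r,x}
  L7: in={r} out={r}
  L8: in={r,x} out={r,x}
  L9: in={r,x} out=∅

Interfere edges:
  g: {j,k,r,x}
  j: {g,k,r,x}
  k: {g,j,r,x}
  r: {g,j,k,x,z}
  x: {g,j,k,r}
  z: {r}

Registers:
  {g,j,k,r,x} pairwise interfere (5-clique) ⇒ χ ≥ 5
  assign g→r1 j→r2 k→r3 r→r0 x→r4 z→r1 — no edge inside a register ⇒ χ ≤ 5
  χ = 5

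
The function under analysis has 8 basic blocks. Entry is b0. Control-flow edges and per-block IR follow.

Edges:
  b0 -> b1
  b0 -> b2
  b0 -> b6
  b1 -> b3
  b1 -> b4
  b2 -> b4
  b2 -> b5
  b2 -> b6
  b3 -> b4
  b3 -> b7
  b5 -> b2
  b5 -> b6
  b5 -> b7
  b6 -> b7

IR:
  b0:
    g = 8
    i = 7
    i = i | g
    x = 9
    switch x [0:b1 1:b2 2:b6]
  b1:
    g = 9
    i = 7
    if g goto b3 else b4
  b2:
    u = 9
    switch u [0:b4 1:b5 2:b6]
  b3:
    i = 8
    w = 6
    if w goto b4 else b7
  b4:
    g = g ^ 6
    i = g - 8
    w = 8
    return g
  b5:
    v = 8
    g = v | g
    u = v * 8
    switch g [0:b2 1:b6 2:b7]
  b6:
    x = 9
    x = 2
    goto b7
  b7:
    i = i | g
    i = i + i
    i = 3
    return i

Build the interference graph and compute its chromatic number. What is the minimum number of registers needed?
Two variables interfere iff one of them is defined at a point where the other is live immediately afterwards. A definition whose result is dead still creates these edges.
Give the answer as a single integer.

Answer: 3

Derivation:
Per-block:
  b0: {g,i,x} / ∅
  b1: {g,i} / ∅
  b2: {u} / ∅
  b3: {i,w} / ∅
  b4: {g,i,w} / {g}
  b5: {g,u,v} / {g}
  b6: {x} / ∅
  b7: {i} / {g,i}

Backward fixpoint:
  live b0: ∅→{g,i}
  live b1: ∅→{g}
  live b2: {g,i}→{g,i}
  live b3: {g}→{g,i}
  live b4: {g}→∅
  live b5: {g,i}→{g,i}
  live b6: {g,i}→{g,i}
  live b7: {g,i}→∅

Interfere edges:
  g — {i,u,v,w,x}
  i — {g,u,v,w,x}
  u — {g,i}
  v — {g,i}
  w — {g,i}
  x — {g,i}

Chromatic number:
  clique {g,i,u} ⇒ need ≥ 3
  assign g→c0 i→c1 u→c2 v→c2 w→c2 x→c2 — no edge inside a register ⇒ χ ≤ 3
  χ = 3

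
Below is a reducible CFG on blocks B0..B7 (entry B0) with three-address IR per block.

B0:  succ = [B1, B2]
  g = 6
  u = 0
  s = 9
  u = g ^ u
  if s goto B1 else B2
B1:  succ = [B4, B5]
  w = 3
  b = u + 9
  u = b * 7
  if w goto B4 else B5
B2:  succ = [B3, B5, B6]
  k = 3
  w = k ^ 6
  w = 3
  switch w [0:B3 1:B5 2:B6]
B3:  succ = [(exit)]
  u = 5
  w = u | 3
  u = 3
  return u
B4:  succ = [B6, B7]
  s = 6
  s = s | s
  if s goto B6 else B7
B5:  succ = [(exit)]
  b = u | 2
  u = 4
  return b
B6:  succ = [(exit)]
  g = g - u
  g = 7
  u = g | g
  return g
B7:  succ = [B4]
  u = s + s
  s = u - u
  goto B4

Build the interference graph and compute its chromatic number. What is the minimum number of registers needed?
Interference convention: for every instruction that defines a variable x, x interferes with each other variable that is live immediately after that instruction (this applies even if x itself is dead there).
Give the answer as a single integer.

Answer: 4

Derivation:
def/use:
  B0: {g,s,u} / ∅
  B1: {b,u,w} / {u}
  B2: {k,w} / ∅
  B3: {u,w} / ∅
  B4: {s} / ∅
  B5: {b,u} / {u}
  B6: {g,u} / {g,u}
  B7: {s,u} / {s}

Backward fixpoint:
  B0: in=∅ out={g,u}
  B1: in={g,u} out={g,u}
  B2: in={g,u} out={g,u}
  B3: in=∅ out=∅
  B4: in={g,u} out={g,s,u}
  B5: in={u} out=∅
  B6: in={g,u} out=∅
  B7: in={g,s} out={g,u}

Interfere edges:
  b: {g,u,w}
  g: {b,k,s,u,w}
  k: {g,u}
  s: {g,u}
  u: {b,g,k,s,w}
  w: {b,g,u}

Registers:
  lower bound: {b,g,u,w} mutually conflict ⇒ χ ≥ 4
  assign b→r2 g→r0 k→r2 s→r2 u→r1 w→r3 — no edge inside a register ⇒ χ ≤ 4
  χ = 4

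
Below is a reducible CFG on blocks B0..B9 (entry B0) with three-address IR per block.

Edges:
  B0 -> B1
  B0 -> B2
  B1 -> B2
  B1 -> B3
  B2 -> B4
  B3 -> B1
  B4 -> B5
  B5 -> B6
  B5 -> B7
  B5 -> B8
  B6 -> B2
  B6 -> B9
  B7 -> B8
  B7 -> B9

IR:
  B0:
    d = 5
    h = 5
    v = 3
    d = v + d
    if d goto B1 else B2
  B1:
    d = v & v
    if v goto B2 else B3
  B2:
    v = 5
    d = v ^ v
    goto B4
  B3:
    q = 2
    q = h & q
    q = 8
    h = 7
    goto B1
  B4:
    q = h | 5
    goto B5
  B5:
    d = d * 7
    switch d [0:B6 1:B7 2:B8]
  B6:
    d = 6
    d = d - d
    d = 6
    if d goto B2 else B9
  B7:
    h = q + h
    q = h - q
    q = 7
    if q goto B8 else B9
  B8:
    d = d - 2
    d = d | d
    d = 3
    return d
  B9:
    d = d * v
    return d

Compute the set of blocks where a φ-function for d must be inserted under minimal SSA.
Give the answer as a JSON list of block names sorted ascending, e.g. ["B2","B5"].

Answer: ["B1", "B2", "B9"]

Working:
idom tree: B1←B0 B2←B0 B3←B1 B4←B2 B5←B4 B6←B5 B7←B5 B8←B5 B9←B5
Dom∩ at merges:
  B1: preds {B0,B3}: {B0} ∩ {B0,B1,B3} = {B0}; idom=B0
  B2: preds {B0,B1,B6}: {B0} ∩ {B0,B1} ∩ {B0,B2,B4,B5,B6} = {B0}; idom=B0
  B8: preds {B5,B7}: {B0,B2,B4,B5} ∩ {B0,B2,B4,B5,B7} = {B0,B2,B4,B5}; idom=B5
  B9: preds {B6,B7}: {B0,B2,B4,B5,B6} ∩ {B0,B2,B4,B5,B7} = {B0,B2,B4,B5}; idom=B5

Frontier:
  B1←B0: walk · to B0
  B1←B3: walk B3→B1 to B0
  B2←B0: walk · to B0
  B2←B1: walk B1 to B0
  B2←B6: walk B6→B5→B4→B2 to B0
  B8←B5: walk · to B5
  B8←B7: walk B7 to B5
  B9←B6: walk B6 to B5
  B9←B7: walk B7 to B5
  DF(B0)=∅
  DF(B1)={B1,B2}
  DF(B2)={B2}
  DF(B3)={B1}
  DF(B4)={B2}
  DF(B5)={B2}
  DF(B6)={B2,B9}
  DF(B7)={B8,B9}
  DF(B8)=∅
  DF(B9)=∅

φ for d: defs {B0,B1,B2,B5,B6,B8,B9}
  DF⁺ = {B1,B2,B9}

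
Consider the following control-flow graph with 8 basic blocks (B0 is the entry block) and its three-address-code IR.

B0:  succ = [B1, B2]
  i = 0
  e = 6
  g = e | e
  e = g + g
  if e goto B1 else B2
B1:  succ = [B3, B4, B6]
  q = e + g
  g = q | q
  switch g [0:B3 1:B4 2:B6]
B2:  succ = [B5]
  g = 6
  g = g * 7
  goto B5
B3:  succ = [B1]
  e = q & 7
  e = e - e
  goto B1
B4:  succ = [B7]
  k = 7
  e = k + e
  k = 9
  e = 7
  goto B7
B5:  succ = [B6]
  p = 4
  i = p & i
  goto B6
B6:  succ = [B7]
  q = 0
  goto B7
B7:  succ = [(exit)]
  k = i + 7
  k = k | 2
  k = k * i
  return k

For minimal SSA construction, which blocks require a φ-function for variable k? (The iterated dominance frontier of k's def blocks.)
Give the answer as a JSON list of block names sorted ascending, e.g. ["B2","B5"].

Answer: ["B7"]

Analysis:
idom tree: B1←B0 B2←B0 B3←B1 B4←B1 B5←B2 B6←B0 B7←B0
Join-block Dom:
  B1: preds {B0,B3}: {B0} ∩ {B0,B1,B3} = {B0}; idom=B0
  B6: preds {B1,B5}: {B0,B1} ∩ {B0,B2,B5} = {B0}; idom=B0
  B7: preds {B4,B6}: {B0,B1,B4} ∩ {B0,B6} = {B0}; idom=B0

Frontier:
  join B1 pred B0: · stop@B0
  join B1 pred B3: B3→B1 stop@B0
  join B6 pred B1: B1 stop@B0
  join B6 pred B5: B5→B2 stop@B0
  join B7 pred B4: B4→B1 stop@B0
  join B7 pred B6: B6 stop@B0
  DF(B0)=∅
  DF(B1)={B1,B6,B7}
  DF(B2)={B6}
  DF(B3)={B1}
  DF(B4)={B7}
  DF(B5)={B6}
  DF(B6)={B7}
  DF(B7)=∅

φ for k: defs {B4,B7}
  DF⁺ = {B7}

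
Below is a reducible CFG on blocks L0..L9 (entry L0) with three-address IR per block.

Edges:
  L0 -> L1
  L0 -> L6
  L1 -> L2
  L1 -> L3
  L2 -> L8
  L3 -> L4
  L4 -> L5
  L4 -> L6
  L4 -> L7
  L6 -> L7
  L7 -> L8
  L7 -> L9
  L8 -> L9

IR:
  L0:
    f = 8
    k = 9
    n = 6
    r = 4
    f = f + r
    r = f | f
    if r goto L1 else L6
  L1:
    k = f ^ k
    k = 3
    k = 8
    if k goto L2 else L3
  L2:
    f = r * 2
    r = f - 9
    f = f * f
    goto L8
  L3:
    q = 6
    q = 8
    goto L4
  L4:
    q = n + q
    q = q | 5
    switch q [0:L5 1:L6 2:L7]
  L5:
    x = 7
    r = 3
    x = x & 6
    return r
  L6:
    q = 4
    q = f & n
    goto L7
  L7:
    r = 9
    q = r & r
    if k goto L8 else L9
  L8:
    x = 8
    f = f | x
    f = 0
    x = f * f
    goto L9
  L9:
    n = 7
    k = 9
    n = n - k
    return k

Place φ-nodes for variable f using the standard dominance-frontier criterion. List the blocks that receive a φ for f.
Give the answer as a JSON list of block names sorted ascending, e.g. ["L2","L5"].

Answer: ["L8", "L9"]

Derivation:
idom tree: L1←L0 L2←L1 L3←L1 L4←L3 L5←L4 L6←L0 L7←L0 L8←L0 L9←L0
Join-block Dom:
  L6: preds {L0,L4}: {L0} ∩ {L0,L1,L3,L4} = {L0}; idom=L0
  L7: preds {L4,L6}: {L0,L1,L3,L4} ∩ {L0,L6} = {L0}; idom=L0
  L8: preds {L2,L7}: {L0,L1,L2} ∩ {L0,L7} = {L0}; idom=L0
  L9: preds {L7,L8}: {L0,L7} ∩ {L0,L8} = {L0}; idom=L0

DF walk-up:
  join L6 pred L0: · stop@L0
  join L6 pred L4: L4→L3→L1 stop@L0
  join L7 pred L4: L4→L3→L1 stop@L0
  join L7 pred L6: L6 stop@L0
  join L8 pred L2: L2→L1 stop@L0
  join L8 pred L7: L7 stop@L0
  join L9 pred L7: L7 stop@L0
  join L9 pred L8: L8 stop@L0
  L0 → ∅
  L1 → {L6,L7,L8}
  L2 → {L8}
  L3 → {L6,L7}
  L4 → {L6,L7}
  L5 → ∅
  L6 → {L7}
  L7 → {L8,L9}
  L8 → {L9}
  L9 → ∅

φ for f: defs {L0,L2,L8}
  DF⁺ = {L8,L9}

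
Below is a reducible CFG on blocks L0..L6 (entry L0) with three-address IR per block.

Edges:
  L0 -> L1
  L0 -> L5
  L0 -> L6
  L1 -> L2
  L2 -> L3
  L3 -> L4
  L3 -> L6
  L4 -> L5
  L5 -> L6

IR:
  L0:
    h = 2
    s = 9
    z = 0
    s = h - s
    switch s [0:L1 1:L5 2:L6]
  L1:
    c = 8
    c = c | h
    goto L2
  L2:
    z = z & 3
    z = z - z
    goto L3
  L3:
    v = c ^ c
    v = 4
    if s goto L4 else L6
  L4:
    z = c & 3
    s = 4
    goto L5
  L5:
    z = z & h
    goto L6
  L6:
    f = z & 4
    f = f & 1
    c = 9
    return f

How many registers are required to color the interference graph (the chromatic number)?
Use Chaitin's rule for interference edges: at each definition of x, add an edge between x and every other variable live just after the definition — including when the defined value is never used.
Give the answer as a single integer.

Answer: 5

Working:
def/use:
  L0 def {h,s,z} use ∅
  L1 def {c} use {h}
  L2 def {z} use {z}
  L3 def {v} use {c,s}
  L4 def {s,z} use {c}
  L5 def {z} use {h,z}
  L6 def {c,f} use {z}

Liveness:
  live L0: ∅→{h,s,z}
  live L1: {h,s,z}→{c,h,s,z}
  live L2: {c,h,s,z}→{c,h,s,z}
  live L3: {c,h,s,z}→{c,h,z}
  live L4: {c,h}→{h,z}
  live L5: {h,z}→{z}
  live L6: {z}→∅

Interference:
  c↔{f,h,s,v,z}
  f↔{c}
  h↔{c,s,v,z}
  s↔{c,h,v,z}
  v↔{c,h,s,z}
  z↔{c,h,s,v}

Chromatic number:
  lower bound: {c,h,s,v,z} mutually conflict ⇒ χ ≥ 5
  5-colouring: r0={c}  r1={f,h}  r2={s}  r3={v}  r4={z}
  χ = 5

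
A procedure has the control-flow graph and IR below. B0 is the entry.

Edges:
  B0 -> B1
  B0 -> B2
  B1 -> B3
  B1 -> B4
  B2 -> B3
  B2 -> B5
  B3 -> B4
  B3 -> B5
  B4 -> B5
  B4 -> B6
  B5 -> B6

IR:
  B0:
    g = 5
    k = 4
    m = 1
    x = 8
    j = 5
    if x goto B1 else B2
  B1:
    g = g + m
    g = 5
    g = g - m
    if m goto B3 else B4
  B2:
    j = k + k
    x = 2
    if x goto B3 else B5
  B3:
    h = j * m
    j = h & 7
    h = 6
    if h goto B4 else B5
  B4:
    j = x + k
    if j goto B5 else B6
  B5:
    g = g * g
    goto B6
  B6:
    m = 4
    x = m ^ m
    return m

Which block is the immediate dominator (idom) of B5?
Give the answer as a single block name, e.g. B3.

idom tree: B1←B0 B2←B0 B3←B0 B4←B0 B5←B0 B6←B0
Dom∩ at merges:
  B3: preds {B1,B2}: {B0,B1} ∩ {B0,B2} = {B0}; idom=B0
  B4: preds {B1,B3}: {B0,B1} ∩ {B0,B3} = {B0}; idom=B0
  B5: preds {B2,B3,B4}: {B0,B2} ∩ {B0,B3} ∩ {B0,B4} = {B0}; idom=B0
  B6: preds {B4,B5}: {B0,B4} ∩ {B0,B5} = {B0}; idom=B0

idom(B5) = B0

Answer: B0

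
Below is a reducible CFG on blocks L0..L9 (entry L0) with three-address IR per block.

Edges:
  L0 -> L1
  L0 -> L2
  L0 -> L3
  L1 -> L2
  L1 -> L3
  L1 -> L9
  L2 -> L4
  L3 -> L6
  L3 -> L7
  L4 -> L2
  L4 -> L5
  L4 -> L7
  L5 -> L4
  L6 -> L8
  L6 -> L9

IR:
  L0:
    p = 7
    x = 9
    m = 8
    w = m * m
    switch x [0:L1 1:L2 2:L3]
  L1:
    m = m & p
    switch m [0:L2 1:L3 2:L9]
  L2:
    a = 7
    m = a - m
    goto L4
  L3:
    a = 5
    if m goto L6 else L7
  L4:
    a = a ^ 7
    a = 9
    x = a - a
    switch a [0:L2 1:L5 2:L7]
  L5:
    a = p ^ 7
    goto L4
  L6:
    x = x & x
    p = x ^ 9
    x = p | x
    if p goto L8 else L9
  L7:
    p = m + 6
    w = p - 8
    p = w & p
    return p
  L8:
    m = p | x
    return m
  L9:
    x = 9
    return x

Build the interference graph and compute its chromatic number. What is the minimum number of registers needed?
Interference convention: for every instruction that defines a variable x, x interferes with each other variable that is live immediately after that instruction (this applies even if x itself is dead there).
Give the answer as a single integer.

Answer: 4

Analysis:
Block summaries:
  L0: {m,p,w,x} / ∅
  L1: {m} / {m,p}
  L2: {a,m} / {m}
  L3: {a} / {m}
  L4: {a,x} / {a}
  L5: {a} / {p}
  L6: {p,x} / {x}
  L7: {p,w} / {m}
  L8: {m} / {p,x}
  L9: {x} / ∅

Backward fixpoint:
  live L0: ∅→{m,p,x}
  live L1: {m,p,x}→{m,p,x}
  live L2: {m,p}→{a,m,p}
  live L3: {m,x}→{m,x}
  live L4: {a,m,p}→{m,p}
  live L5: {m,p}→{a,m,p}
  live L6: {x}→{p,x}
  live L7: {m}→∅
  live L8: {p,x}→∅
  live L9: ∅→∅

Interfere edges:
  a — {m,p,x}
  m — {a,p,w,x}
  p — {a,m,w,x}
  w — {m,p,x}
  x — {a,m,p,w}

Colouring:
  clique {a,m,p,x} ⇒ need ≥ 4
  4-colouring: c0={m}  c1={p}  c2={x}  c3={a,w}
  χ = 4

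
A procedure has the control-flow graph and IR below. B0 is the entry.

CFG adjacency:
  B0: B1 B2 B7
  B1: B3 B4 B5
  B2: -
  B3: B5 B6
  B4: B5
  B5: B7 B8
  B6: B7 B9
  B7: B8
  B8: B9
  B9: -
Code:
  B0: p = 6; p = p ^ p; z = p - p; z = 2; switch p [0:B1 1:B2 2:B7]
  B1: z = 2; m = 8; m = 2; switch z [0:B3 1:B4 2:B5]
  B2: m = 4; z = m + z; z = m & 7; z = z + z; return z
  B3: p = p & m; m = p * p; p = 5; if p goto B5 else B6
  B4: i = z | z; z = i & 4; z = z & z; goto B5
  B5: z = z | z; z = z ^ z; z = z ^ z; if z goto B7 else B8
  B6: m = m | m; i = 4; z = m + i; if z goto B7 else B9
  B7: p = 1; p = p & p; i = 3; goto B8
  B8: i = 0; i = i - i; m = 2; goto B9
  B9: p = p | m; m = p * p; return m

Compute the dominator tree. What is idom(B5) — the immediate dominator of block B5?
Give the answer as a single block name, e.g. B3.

idom tree: B1←B0 B2←B0 B3←B1 B4←B1 B5←B1 B6←B3 B7←B0 B8←B0 B9←B0
Dom at joins:
  B5: preds {B1,B3,B4}: {B0,B1} ∩ {B0,B1,B3} ∩ {B0,B1,B4} = {B0,B1}; idom=B1
  B7: preds {B0,B5,B6}: {B0} ∩ {B0,B1,B5} ∩ {B0,B1,B3,B6} = {B0}; idom=B0
  B8: preds {B5,B7}: {B0,B1,B5} ∩ {B0,B7} = {B0}; idom=B0
  B9: preds {B6,B8}: {B0,B1,B3,B6} ∩ {B0,B8} = {B0}; idom=B0

idom(B5) = B1

Answer: B1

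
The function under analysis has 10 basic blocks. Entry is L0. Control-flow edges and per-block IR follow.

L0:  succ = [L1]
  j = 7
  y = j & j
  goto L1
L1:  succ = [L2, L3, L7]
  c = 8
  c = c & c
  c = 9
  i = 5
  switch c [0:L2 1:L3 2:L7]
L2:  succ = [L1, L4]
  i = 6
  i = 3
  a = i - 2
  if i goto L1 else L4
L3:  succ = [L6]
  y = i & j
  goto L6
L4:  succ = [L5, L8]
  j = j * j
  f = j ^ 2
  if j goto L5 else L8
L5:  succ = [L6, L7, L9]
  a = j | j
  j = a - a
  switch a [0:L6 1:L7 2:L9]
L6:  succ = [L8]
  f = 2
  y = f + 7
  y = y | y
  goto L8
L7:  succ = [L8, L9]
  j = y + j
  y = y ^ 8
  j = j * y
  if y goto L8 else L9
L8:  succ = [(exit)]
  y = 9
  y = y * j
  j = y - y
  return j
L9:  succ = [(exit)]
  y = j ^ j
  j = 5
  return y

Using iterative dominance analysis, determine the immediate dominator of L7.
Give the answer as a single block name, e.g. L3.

Answer: L1

Working:
idom tree: L1←L0 L2←L1 L3←L1 L4←L2 L5←L4 L6←L1 L7←L1 L8←L1 L9←L1
Dom at joins:
  L1: preds {L0,L2}: {L0} ∩ {L0,L1,L2} = {L0}; idom=L0
  L6: preds {L3,L5}: {L0,L1,L3} ∩ {L0,L1,L2,L4,L5} = {L0,L1}; idom=L1
  L7: preds {L1,L5}: {L0,L1} ∩ {L0,L1,L2,L4,L5} = {L0,L1}; idom=L1
  L8: preds {L4,L6,L7}: {L0,L1,L2,L4} ∩ {L0,L1,L6} ∩ {L0,L1,L7} = {L0,L1}; idom=L1
  L9: preds {L5,L7}: {L0,L1,L2,L4,L5} ∩ {L0,L1,L7} = {L0,L1}; idom=L1

idom(L7) = L1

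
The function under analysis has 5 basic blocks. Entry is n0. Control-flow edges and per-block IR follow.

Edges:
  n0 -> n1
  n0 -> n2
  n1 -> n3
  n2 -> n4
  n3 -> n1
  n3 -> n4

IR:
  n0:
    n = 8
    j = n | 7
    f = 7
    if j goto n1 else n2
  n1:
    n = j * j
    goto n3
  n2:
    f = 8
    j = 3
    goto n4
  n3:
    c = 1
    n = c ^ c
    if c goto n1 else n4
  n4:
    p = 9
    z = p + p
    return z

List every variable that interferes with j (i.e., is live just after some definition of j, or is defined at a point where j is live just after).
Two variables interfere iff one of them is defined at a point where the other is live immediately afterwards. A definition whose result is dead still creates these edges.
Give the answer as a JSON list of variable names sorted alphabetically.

Block summaries:
  n0: def={f,j,n} ue=∅
  n1: def={n} ue={j}
  n2: def={f,j} ue=∅
  n3: def={c,n} ue=∅
  n4: def={p,z} ue=∅

Live sets:
  n0: in=∅ out={j}
  n1: in={j} out={j}
  n2: in=∅ out=∅
  n3: in={j} out={j}
  n4: in=∅ out=∅

Interference:
  c: {j,n}
  f: {j}
  j: {c,f,n}
  n: {c,j}
  p: ∅
  z: ∅

N(j) = ["c", "f", "n"]

Answer: ["c", "f", "n"]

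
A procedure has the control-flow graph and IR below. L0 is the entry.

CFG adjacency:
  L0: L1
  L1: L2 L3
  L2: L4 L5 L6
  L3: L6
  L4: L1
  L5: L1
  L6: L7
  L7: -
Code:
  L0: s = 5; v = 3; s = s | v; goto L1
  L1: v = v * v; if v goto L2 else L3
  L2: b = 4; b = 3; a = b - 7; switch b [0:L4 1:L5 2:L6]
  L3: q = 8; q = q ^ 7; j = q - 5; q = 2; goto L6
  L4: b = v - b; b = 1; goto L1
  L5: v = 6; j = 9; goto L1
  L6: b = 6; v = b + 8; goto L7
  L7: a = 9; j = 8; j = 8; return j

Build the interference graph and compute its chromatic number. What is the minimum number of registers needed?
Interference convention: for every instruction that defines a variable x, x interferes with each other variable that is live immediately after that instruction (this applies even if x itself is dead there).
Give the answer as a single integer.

Block summaries:
  L0 def {s,v} use ∅
  L1 def {v} use {v}
  L2 def {a,b} use ∅
  L3 def {j,q} use ∅
  L4 def {b} use {b,v}
  L5 def {j,v} use ∅
  L6 def {b,v} use ∅
  L7 def {a,j} use ∅

Liveness:
  L0 li=∅ lo={v}
  L1 li={v} lo={v}
  L2 li={v} lo={b,v}
  L3 li=∅ lo=∅
  L4 li={b,v} lo={v}
  L5 li=∅ lo={v}
  L6 li=∅ lo=∅
  L7 li=∅ lo=∅

Interfere edges:
  a — {b,v}
  b — {a,v}
  j — {v}
  q — ∅
  s — {v}
  v — {a,b,j,s}

Colouring:
  {a,b,v} pairwise interfere (3-clique) ⇒ χ ≥ 3
  3-colouring: R0={q,v}  R1={a,j,s}  R2={b}
  χ = 3

Answer: 3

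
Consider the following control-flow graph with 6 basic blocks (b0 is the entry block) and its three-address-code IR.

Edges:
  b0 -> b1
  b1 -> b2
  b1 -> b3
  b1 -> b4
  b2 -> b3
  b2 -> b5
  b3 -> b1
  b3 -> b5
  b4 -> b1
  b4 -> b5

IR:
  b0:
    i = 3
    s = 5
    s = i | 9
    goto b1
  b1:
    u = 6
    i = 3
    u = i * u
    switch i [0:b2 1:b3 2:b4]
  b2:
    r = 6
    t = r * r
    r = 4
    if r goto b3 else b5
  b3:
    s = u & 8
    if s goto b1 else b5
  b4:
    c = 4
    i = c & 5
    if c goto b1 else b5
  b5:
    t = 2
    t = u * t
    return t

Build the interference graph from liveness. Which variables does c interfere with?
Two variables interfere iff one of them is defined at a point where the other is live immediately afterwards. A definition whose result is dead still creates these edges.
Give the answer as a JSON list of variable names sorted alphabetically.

Block summaries:
  b0: def={i,s} ue=∅
  b1: def={i,u} ue=∅
  b2: def={r,t} ue=∅
  b3: def={s} ue={u}
  b4: def={c,i} ue=∅
  b5: def={t} ue={u}

Backward fixpoint:
  b0: in=∅ out=∅
  b1: in=∅ out={u}
  b2: in={u} out={u}
  b3: in={u} out={u}
  b4: in={u} out={u}
  b5: in={u} out=∅

Interfere edges:
  c — {i,u}
  i — {c,s,u}
  r — {u}
  s — {i,u}
  t — {u}
  u — {c,i,r,s,t}

N(c) = ["i", "u"]

Answer: ["i", "u"]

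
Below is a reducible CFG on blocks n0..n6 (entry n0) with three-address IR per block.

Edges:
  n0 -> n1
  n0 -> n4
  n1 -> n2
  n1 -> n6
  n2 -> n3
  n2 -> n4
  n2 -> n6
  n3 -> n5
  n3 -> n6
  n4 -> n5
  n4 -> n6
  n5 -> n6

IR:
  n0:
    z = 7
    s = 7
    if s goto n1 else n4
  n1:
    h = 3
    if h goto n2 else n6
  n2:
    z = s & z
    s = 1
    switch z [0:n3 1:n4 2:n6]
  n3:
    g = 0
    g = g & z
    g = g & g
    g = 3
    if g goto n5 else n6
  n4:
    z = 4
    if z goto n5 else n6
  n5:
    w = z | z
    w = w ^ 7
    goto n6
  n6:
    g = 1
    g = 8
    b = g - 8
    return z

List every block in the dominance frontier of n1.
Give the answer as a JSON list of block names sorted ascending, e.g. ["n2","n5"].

idom tree: n1←n0 n2←n1 n3←n2 n4←n0 n5←n0 n6←n0
Join-block Dom:
  n4: preds {n0,n2}: {n0} ∩ {n0,n1,n2} = {n0}; idom=n0
  n5: preds {n3,n4}: {n0,n1,n2,n3} ∩ {n0,n4} = {n0}; idom=n0
  n6: preds {n1,n2,n3,n4,n5}: {n0,n1} ∩ {n0,n1,n2} ∩ {n0,n1,n2,n3} ∩ {n0,n4} ∩ {n0,n5} = {n0}; idom=n0

Frontier:
  join n4 pred n0: · stop@n0
  join n4 pred n2: n2→n1 stop@n0
  join n5 pred n3: n3→n2→n1 stop@n0
  join n5 pred n4: n4 stop@n0
  join n6 pred n1: n1 stop@n0
  join n6 pred n2: n2→n1 stop@n0
  join n6 pred n3: n3→n2→n1 stop@n0
  join n6 pred n4: n4 stop@n0
  join n6 pred n5: n5 stop@n0
  n0 → ∅
  n1 → {n4,n5,n6}
  n2 → {n4,n5,n6}
  n3 → {n5,n6}
  n4 → {n5,n6}
  n5 → {n6}
  n6 → ∅

DF(n1) = ["n4", "n5", "n6"]

Answer: ["n4", "n5", "n6"]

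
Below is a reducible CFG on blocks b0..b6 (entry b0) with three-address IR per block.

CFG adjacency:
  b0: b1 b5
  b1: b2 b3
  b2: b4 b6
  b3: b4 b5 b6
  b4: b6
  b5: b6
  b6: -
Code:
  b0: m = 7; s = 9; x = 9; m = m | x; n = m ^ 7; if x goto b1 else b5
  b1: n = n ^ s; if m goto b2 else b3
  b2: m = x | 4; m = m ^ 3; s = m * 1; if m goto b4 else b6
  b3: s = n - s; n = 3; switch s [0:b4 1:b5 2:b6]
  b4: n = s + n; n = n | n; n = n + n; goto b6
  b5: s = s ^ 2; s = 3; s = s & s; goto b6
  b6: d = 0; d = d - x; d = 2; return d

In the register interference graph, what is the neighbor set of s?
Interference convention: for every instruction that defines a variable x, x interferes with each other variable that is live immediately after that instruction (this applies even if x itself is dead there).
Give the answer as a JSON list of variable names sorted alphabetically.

Answer: ["m", "n", "x"]

Analysis:
Per-block:
  b0: def={m,n,s,x} ue=∅
  b1: def={n} ue={m,n,s}
  b2: def={m,s} ue={x}
  b3: def={n,s} ue={n,s}
  b4: def={n} ue={n,s}
  b5: def={s} ue={s}
  b6: def={d} ue={x}

Live sets:
  b0 li=∅ lo={m,n,s,x}
  b1 li={m,n,s,x} lo={n,s,x}
  b2 li={n,x} lo={n,s,x}
  b3 li={n,s,x} lo={n,s,x}
  b4 li={n,s,x} lo={x}
  b5 li={s,x} lo={x}
  b6 li={x} lo=∅

Interference:
  d: {x}
  m: {n,s,x}
  n: {m,s,x}
  s: {m,n,x}
  x: {d,m,n,s}

N(s) = ["m", "n", "x"]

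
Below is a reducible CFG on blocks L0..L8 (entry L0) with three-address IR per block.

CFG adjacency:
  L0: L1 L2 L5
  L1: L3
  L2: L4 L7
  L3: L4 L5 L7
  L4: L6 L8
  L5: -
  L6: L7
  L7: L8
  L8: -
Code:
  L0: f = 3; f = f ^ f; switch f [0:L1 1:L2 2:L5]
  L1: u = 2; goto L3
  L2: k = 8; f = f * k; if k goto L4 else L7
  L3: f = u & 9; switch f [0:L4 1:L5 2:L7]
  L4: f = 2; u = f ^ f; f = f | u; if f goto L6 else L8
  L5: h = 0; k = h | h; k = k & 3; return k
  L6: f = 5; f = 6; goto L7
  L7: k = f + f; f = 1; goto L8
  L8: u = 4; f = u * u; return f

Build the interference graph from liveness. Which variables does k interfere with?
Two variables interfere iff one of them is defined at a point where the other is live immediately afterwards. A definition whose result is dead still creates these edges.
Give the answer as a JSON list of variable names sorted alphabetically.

def/use:
  L0: {f} / ∅
  L1: {u} / ∅
  L2: {f,k} / {f}
  L3: {f} / {u}
  L4: {f,u} / ∅
  L5: {h,k} / ∅
  L6: {f} / ∅
  L7: {f,k} / {f}
  L8: {f,u} / ∅

Liveness:
  live L0: ∅→{f}
  live L1: ∅→{u}
  live L2: {f}→{f}
  live L3: {u}→{f}
  live L4: ∅→∅
  live L5: ∅→∅
  live L6: ∅→{f}
  live L7: {f}→∅
  live L8: ∅→∅

Interference:
  f: {k,u}
  h: ∅
  k: {f}
  u: {f}

N(k) = ["f"]

Answer: ["f"]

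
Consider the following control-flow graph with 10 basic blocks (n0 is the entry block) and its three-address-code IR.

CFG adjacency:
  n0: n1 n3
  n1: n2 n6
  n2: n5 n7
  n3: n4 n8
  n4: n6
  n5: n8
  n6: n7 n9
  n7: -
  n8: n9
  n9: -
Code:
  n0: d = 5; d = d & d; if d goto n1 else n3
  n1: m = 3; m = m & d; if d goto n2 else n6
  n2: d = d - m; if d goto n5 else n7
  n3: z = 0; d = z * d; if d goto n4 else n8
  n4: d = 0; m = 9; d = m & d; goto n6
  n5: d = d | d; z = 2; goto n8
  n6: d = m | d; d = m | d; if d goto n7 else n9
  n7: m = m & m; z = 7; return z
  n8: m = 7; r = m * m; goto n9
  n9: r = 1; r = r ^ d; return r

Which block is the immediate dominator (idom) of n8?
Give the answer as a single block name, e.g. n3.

Answer: n0

Analysis:
idom tree: n1←n0 n2←n1 n3←n0 n4←n3 n5←n2 n6←n0 n7←n0 n8←n0 n9←n0
Join-block Dom:
  n6: preds {n1,n4}: {n0,n1} ∩ {n0,n3,n4} = {n0}; idom=n0
  n7: preds {n2,n6}: {n0,n1,n2} ∩ {n0,n6} = {n0}; idom=n0
  n8: preds {n3,n5}: {n0,n3} ∩ {n0,n1,n2,n5} = {n0}; idom=n0
  n9: preds {n6,n8}: {n0,n6} ∩ {n0,n8} = {n0}; idom=n0

idom(n8) = n0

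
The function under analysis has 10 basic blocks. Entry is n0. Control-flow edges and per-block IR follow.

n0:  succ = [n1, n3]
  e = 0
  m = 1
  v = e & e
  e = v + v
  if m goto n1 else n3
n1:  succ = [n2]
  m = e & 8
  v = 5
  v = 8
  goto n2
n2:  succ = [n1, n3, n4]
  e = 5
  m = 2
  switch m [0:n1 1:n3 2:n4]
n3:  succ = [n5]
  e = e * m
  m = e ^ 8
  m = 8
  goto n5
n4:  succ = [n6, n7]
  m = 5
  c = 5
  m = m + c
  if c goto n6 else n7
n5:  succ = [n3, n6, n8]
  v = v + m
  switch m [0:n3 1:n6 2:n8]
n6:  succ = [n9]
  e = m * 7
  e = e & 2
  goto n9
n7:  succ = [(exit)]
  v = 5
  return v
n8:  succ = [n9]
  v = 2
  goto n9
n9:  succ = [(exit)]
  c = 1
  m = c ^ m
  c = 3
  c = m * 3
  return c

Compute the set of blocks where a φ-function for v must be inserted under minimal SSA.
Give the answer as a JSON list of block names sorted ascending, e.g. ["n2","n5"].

Answer: ["n1", "n3", "n6", "n9"]

Analysis:
idom tree: n1←n0 n2←n1 n3←n0 n4←n2 n5←n3 n6←n0 n7←n4 n8←n5 n9←n0
Dom∩ at merges:
  n1: preds {n0,n2}: {n0} ∩ {n0,n1,n2} = {n0}; idom=n0
  n3: preds {n0,n2,n5}: {n0} ∩ {n0,n1,n2} ∩ {n0,n3,n5} = {n0}; idom=n0
  n6: preds {n4,n5}: {n0,n1,n2,n4} ∩ {n0,n3,n5} = {n0}; idom=n0
  n9: preds {n6,n8}: {n0,n6} ∩ {n0,n3,n5,n8} = {n0}; idom=n0

DF derivation:
  n1←n0: walk · to n0
  n1←n2: walk n2→n1 to n0
  n3←n0: walk · to n0
  n3←n2: walk n2→n1 to n0
  n3←n5: walk n5→n3 to n0
  n6←n4: walk n4→n2→n1 to n0
  n6←n5: walk n5→n3 to n0
  n9←n6: walk n6 to n0
  n9←n8: walk n8→n5→n3 to n0
  n0: DF=∅
  n1: DF={n1,n3,n6}
  n2: DF={n1,n3,n6}
  n3: DF={n3,n6,n9}
  n4: DF={n6}
  n5: DF={n3,n6,n9}
  n6: DF={n9}
  n7: DF=∅
  n8: DF={n9}
  n9: DF=∅

φ for v: defs {n0,n1,n5,n7,n8}
  DF⁺ = {n1,n3,n6,n9}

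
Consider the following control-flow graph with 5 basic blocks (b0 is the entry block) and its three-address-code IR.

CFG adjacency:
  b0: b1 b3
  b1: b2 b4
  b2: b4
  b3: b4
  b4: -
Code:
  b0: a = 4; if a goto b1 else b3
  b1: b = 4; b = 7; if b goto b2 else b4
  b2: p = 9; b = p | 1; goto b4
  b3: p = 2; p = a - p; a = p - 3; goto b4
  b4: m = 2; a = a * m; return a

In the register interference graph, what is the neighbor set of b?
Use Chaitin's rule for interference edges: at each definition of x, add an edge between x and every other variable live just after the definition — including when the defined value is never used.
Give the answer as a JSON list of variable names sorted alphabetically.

Answer: ["a"]

Working:
Per-block:
  b0 def {a} use ∅
  b1 def {b} use ∅
  b2 def {b,p} use ∅
  b3 def {a,p} use {a}
  b4 def {a,m} use {a}

Liveness:
  b0 li=∅ lo={a}
  b1 li={a} lo={a}
  b2 li={a} lo={a}
  b3 li={a} lo={a}
  b4 li={a} lo=∅

Interfere edges:
  a — {b,m,p}
  b — {a}
  m — {a}
  p — {a}

N(b) = ["a"]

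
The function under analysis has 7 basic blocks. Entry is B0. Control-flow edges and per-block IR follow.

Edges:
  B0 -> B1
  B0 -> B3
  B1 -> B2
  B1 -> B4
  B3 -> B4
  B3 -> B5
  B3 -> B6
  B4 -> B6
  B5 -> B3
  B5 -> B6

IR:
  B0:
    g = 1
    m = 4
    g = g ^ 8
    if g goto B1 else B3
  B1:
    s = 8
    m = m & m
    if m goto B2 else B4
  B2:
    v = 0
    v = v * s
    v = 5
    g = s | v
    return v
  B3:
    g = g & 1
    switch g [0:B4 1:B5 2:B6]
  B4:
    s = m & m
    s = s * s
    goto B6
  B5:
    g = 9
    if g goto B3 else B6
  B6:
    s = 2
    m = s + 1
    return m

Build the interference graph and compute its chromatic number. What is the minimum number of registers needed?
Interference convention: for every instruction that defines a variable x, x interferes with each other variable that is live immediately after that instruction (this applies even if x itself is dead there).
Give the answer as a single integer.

Answer: 2

Working:
def/use:
  B0: def={g,m} ue=∅
  B1: def={m,s} ue={m}
  B2: def={g,v} ue={s}
  B3: def={g} ue={g}
  B4: def={s} ue={m}
  B5: def={g} ue=∅
  B6: def={m,s} ue=∅

Backward fixpoint:
  B0 li=∅ lo={g,m}
  B1 li={m} lo={m,s}
  B2 li={s} lo=∅
  B3 li={g,m} lo={m}
  B4 li={m} lo=∅
  B5 li={m} lo={g,m}
  B6 li=∅ lo=∅

Interference:
  g — {m,v}
  m — {g,s}
  s — {m,v}
  v — {g,s}

Registers:
  {g,m} pairwise interfere (2-clique) ⇒ χ ≥ 2
  2-colouring: r0={g,s}  r1={m,v}
  χ = 2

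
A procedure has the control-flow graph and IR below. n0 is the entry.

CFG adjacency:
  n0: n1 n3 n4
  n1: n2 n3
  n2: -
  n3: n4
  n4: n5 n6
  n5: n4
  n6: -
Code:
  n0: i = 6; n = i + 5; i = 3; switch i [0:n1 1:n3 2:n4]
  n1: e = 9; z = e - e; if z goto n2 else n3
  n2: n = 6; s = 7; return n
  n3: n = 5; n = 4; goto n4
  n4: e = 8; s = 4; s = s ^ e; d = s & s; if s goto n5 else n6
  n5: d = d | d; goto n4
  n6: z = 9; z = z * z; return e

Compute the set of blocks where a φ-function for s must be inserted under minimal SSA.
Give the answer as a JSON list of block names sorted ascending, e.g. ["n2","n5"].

idom tree: n1←n0 n2←n1 n3←n0 n4←n0 n5←n4 n6←n4
Join-block Dom:
  n3: preds {n0,n1}: {n0} ∩ {n0,n1} = {n0}; idom=n0
  n4: preds {n0,n3,n5}: {n0} ∩ {n0,n3} ∩ {n0,n4,n5} = {n0}; idom=n0

DF derivation:
  n3←n0: walk · to n0
  n3←n1: walk n1 to n0
  n4←n0: walk · to n0
  n4←n3: walk n3 to n0
  n4←n5: walk n5→n4 to n0
  DF(n0)=∅
  DF(n1)={n3}
  DF(n2)=∅
  DF(n3)={n4}
  DF(n4)={n4}
  DF(n5)={n4}
  DF(n6)=∅

φ for s: defs {n2,n4}
  DF⁺ = {n4}

Answer: ["n4"]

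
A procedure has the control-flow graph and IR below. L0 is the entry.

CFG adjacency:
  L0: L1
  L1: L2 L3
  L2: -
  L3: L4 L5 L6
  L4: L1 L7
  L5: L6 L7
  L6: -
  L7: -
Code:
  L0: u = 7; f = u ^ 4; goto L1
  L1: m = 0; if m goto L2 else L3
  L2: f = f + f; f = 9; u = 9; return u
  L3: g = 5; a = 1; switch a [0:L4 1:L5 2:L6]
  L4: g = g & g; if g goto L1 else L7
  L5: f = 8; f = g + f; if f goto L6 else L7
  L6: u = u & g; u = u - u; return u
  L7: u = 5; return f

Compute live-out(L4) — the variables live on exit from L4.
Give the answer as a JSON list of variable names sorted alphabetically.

Per-block:
  L0: def={f,u} ue=∅
  L1: def={m} ue=∅
  L2: def={f,u} ue={f}
  L3: def={a,g} ue=∅
  L4: def={g} ue={g}
  L5: def={f} ue={g}
  L6: def={u} ue={g,u}
  L7: def={u} ue={f}

Backward fixpoint:
  L0: in=∅ out={f,u}
  L1: in={f,u} out={f,u}
  L2: in={f} out=∅
  L3: in={f,u} out={f,g,u}
  L4: in={f,g,u} out={f,u}
  L5: in={g,u} out={f,g,u}
  L6: in={g,u} out=∅
  L7: in={f} out=∅

live-out(L4) = ["f", "u"]

Answer: ["f", "u"]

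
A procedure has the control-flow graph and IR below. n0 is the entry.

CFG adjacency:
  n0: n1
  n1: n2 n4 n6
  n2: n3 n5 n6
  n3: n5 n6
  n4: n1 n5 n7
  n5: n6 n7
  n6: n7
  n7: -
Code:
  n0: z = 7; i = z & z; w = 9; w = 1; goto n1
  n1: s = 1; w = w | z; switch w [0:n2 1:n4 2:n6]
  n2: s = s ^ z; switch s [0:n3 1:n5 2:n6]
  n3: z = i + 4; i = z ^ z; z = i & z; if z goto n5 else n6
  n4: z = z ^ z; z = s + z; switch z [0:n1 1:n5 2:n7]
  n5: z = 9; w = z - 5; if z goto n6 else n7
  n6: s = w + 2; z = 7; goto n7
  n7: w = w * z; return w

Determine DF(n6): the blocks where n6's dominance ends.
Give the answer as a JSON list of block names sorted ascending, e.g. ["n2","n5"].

Answer: ["n7"]

Derivation:
idom tree: n1←n0 n2←n1 n3←n2 n4←n1 n5←n1 n6←n1 n7←n1
Join-block Dom:
  n1: preds {n0,n4}: {n0} ∩ {n0,n1,n4} = {n0}; idom=n0
  n5: preds {n2,n3,n4}: {n0,n1,n2} ∩ {n0,n1,n2,n3} ∩ {n0,n1,n4} = {n0,n1}; idom=n1
  n6: preds {n1,n2,n3,n5}: {n0,n1} ∩ {n0,n1,n2} ∩ {n0,n1,n2,n3} ∩ {n0,n1,n5} = {n0,n1}; idom=n1
  n7: preds {n4,n5,n6}: {n0,n1,n4} ∩ {n0,n1,n5} ∩ {n0,n1,n6} = {n0,n1}; idom=n1

DF walk-up:
  join n1 pred n0: · stop@n0
  join n1 pred n4: n4→n1 stop@n0
  join n5 pred n2: n2 stop@n1
  join n5 pred n3: n3→n2 stop@n1
  join n5 pred n4: n4 stop@n1
  join n6 pred n1: · stop@n1
  join n6 pred n2: n2 stop@n1
  join n6 pred n3: n3→n2 stop@n1
  join n6 pred n5: n5 stop@n1
  join n7 pred n4: n4 stop@n1
  join n7 pred n5: n5 stop@n1
  join n7 pred n6: n6 stop@n1
  n0 → ∅
  n1 → {n1}
  n2 → {n5,n6}
  n3 → {n5,n6}
  n4 → {n1,n5,n7}
  n5 → {n6,n7}
  n6 → {n7}
  n7 → ∅

DF(n6) = ["n7"]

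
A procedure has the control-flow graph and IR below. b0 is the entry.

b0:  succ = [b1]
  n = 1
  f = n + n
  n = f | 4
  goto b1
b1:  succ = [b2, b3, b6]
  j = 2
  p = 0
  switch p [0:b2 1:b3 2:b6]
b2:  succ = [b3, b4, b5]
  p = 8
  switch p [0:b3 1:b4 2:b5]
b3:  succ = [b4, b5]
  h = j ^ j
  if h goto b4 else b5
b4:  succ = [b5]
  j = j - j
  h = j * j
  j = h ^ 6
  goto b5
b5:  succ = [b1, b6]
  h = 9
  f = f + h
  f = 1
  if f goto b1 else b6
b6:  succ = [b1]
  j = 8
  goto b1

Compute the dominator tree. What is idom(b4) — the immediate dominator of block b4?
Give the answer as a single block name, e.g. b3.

idom tree: b1←b0 b2←b1 b3←b1 b4←b1 b5←b1 b6←b1
Dom at joins:
  b1: preds {b0,b5,b6}: {b0} ∩ {b0,b1,b5} ∩ {b0,b1,b6} = {b0}; idom=b0
  b3: preds {b1,b2}: {b0,b1} ∩ {b0,b1,b2} = {b0,b1}; idom=b1
  b4: preds {b2,b3}: {b0,b1,b2} ∩ {b0,b1,b3} = {b0,b1}; idom=b1
  b5: preds {b2,b3,b4}: {b0,b1,b2} ∩ {b0,b1,b3} ∩ {b0,b1,b4} = {b0,b1}; idom=b1
  b6: preds {b1,b5}: {b0,b1} ∩ {b0,b1,b5} = {b0,b1}; idom=b1

idom(b4) = b1

Answer: b1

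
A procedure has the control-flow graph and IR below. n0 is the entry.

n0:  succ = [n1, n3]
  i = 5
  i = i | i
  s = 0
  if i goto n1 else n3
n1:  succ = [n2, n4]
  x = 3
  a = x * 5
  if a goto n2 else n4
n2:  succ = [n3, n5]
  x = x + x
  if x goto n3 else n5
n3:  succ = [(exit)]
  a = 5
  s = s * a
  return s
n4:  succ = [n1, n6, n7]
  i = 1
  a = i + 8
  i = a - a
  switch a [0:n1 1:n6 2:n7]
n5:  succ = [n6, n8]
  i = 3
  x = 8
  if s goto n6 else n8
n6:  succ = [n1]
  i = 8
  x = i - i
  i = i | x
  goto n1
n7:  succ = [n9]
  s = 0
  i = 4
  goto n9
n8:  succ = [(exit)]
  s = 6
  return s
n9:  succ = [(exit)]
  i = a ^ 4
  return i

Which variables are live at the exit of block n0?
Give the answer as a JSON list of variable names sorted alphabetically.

Per-block:
  n0: def={i,s} ue=∅
  n1: def={a,x} ue=∅
  n2: def={x} ue={x}
  n3: def={a,s} ue={s}
  n4: def={a,i} ue=∅
  n5: def={i,x} ue={s}
  n6: def={i,x} ue=∅
  n7: def={i,s} ue=∅
  n8: def={s} ue=∅
  n9: def={i} ue={a}

Liveness:
  live n0: ∅→{s}
  live n1: {s}→{s,x}
  live n2: {s,x}→{s}
  live n3: {s}→∅
  live n4: {s}→{a,s}
  live n5: {s}→{s}
  live n6: {s}→{s}
  live n7: {a}→{a}
  live n8: ∅→∅
  live n9: {a}→∅

live-out(n0) = ["s"]

Answer: ["s"]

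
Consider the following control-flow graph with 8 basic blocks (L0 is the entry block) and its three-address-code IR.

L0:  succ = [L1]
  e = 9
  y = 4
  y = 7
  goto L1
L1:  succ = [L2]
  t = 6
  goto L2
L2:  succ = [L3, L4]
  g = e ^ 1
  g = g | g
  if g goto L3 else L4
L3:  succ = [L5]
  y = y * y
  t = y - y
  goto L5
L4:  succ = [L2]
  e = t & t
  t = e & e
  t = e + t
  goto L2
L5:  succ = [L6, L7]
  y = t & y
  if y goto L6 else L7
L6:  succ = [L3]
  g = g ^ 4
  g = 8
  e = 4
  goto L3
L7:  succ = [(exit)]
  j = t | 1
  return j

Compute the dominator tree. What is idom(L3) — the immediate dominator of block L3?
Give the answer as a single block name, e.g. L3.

idom tree: L1←L0 L2←L1 L3←L2 L4←L2 L5←L3 L6←L5 L7←L5
Join-block Dom:
  L2: preds {L1,L4}: {L0,L1} ∩ {L0,L1,L2,L4} = {L0,L1}; idom=L1
  L3: preds {L2,L6}: {L0,L1,L2} ∩ {L0,L1,L2,L3,L5,L6} = {L0,L1,L2}; idom=L2

idom(L3) = L2

Answer: L2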